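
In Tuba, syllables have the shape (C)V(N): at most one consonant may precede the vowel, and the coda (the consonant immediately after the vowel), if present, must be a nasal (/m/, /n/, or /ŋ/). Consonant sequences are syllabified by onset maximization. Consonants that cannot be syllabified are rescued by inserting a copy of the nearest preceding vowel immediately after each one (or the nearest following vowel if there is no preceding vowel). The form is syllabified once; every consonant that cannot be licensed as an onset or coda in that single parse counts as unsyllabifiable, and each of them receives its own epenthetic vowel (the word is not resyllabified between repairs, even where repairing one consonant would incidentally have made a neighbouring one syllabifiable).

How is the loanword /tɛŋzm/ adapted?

The consonants /z/, /m/ cannot be parsed into a legal (C)V(N) syllable (only a nasal (/m/, /n/, or /ŋ/) is licensed in coda position; onsets are limited to one consonant).
Inserting the epenthetic vowel yields /z/ → /zɛ/, /m/ → /mɛ/.

tɛŋzɛmɛ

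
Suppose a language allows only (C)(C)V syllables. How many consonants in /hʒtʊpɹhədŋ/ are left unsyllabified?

Under (C)(C)V, the unsyllabifiable consonants are /h/, /p/, /d/, /ŋ/ (no codas are permitted; onsets may contain at most 2 consonants).

4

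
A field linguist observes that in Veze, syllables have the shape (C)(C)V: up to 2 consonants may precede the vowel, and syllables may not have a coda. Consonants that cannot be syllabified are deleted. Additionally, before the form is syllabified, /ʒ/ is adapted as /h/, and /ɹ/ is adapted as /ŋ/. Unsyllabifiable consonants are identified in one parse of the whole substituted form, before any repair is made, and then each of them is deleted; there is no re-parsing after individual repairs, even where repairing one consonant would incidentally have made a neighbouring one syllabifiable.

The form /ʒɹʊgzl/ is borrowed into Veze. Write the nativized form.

hŋʊ

Substitution: /ʒ/ → /h/, /ɹ/ → /ŋ/, giving /hŋʊgzl/.
Syllabifying with onset maximization leaves /g/, /z/, /l/ stranded (no codas are permitted; onsets may contain at most 2 consonants).
Deleting the stranded consonants removes /g/, /z/, /l/.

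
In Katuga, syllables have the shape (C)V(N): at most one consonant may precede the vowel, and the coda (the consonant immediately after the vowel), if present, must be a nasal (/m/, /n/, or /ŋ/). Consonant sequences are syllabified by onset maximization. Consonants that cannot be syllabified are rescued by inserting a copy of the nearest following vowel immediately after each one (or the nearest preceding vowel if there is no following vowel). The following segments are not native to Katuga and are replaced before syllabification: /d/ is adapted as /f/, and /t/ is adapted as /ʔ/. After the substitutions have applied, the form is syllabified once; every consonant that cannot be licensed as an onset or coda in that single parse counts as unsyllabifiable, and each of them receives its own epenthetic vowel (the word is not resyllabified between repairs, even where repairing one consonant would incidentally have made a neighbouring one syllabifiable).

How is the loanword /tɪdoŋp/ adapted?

ʔɪfoŋpo

Substitution: /t/ → /ʔ/, /d/ → /f/, giving /ʔɪfoŋp/.
Syllabifying with onset maximization leaves /p/ stranded (only a nasal (/m/, /n/, or /ŋ/) is licensed in coda position; onsets are limited to one consonant).
Epenthesis after each stranded consonant: /p/ → /po/.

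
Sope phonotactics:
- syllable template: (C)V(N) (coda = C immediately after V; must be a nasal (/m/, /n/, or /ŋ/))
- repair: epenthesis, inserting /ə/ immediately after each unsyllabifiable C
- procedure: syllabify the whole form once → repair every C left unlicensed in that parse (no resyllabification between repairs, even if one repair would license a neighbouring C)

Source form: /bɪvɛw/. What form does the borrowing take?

Under (C)V(N), the unsyllabifiable consonants are /w/ (only a nasal (/m/, /n/, or /ŋ/) is licensed in coda position; onsets are limited to one consonant).
Inserting the epenthetic vowel yields /w/ → /wə/.

bɪvɛwə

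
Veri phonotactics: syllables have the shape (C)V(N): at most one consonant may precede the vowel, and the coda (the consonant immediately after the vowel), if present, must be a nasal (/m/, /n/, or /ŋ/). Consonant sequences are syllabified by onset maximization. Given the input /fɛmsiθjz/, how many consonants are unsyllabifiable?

Syllabifying with onset maximization leaves /θ/, /j/, /z/ stranded (only a nasal (/m/, /n/, or /ŋ/) is licensed in coda position; onsets are limited to one consonant).

3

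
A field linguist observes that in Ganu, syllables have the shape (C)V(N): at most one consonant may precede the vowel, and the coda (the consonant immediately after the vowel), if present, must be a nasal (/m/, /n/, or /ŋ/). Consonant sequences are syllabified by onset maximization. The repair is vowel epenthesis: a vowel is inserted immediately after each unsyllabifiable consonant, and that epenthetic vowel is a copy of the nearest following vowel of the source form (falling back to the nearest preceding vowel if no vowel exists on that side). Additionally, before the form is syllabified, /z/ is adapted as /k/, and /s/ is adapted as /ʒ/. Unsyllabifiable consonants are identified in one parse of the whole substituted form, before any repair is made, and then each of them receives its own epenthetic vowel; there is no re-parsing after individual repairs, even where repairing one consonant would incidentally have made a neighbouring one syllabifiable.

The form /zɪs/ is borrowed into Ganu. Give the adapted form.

kɪʒɪ

Substitution: /z/ → /k/, /s/ → /ʒ/, giving /kɪʒ/.
Under (C)V(N), the unsyllabifiable consonants are /ʒ/ (only a nasal (/m/, /n/, or /ŋ/) is licensed in coda position; onsets are limited to one consonant).
Epenthesis after each stranded consonant: /ʒ/ → /ʒɪ/.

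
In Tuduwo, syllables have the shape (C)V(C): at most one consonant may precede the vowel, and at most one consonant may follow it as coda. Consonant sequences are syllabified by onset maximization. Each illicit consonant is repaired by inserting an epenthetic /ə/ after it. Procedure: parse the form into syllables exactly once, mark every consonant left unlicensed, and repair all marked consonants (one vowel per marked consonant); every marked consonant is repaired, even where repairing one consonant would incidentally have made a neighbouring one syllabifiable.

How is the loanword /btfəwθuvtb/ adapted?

bətəfəwθuvtəbə

Syllabifying with onset maximization leaves /b/, /t/, /t/, /b/ stranded (at most one coda consonant is licensed; onsets are limited to one consonant).
Inserting the epenthetic vowel yields /b/ → /bə/, /t/ → /tə/, /t/ → /tə/, /b/ → /bə/.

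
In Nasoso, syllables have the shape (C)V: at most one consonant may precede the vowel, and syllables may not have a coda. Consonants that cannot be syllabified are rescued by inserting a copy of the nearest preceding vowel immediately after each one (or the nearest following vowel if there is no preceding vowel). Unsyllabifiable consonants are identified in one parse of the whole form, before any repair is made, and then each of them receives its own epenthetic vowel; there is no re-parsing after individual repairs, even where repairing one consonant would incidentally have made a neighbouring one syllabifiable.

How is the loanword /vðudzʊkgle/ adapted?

vuðuduzʊkʊgʊle

Syllabifying with onset maximization leaves /v/, /d/, /k/, /g/ stranded (no codas are permitted; onsets are limited to one consonant).
Inserting the epenthetic vowel yields /v/ → /vu/, /d/ → /du/, /k/ → /kʊ/, /g/ → /gʊ/.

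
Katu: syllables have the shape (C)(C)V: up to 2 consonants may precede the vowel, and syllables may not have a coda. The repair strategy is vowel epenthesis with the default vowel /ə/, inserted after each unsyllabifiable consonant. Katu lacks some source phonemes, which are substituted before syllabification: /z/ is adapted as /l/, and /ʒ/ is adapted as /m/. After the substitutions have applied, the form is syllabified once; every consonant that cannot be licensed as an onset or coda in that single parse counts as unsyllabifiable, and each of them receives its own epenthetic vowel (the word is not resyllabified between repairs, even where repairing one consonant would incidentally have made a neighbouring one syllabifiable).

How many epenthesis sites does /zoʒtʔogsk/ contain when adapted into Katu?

After substitution the input is /lomtʔogsk/.
The unsyllabifiable consonants are /m/, /g/, /s/, /k/; each receives one epenthetic vowel.

4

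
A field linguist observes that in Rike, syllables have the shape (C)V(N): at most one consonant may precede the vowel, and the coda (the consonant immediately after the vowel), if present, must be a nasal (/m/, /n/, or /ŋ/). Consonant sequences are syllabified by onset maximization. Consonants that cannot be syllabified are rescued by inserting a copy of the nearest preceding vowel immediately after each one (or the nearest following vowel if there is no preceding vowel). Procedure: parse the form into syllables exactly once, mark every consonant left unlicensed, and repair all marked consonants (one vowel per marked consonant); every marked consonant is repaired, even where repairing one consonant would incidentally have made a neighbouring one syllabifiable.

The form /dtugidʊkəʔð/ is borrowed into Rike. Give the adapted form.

The consonants /d/, /ʔ/, /ð/ cannot be parsed into a legal (C)V(N) syllable (only a nasal (/m/, /n/, or /ŋ/) is licensed in coda position; onsets are limited to one consonant).
Inserting the epenthetic vowel yields /d/ → /du/, /ʔ/ → /ʔə/, /ð/ → /ðə/.

dutugidʊkəʔəðə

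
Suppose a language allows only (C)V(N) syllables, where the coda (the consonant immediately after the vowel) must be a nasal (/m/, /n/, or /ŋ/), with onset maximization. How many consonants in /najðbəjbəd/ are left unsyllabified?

4

The consonants /j/, /ð/, /j/, /d/ cannot be parsed into a legal (C)V(N) syllable (only a nasal (/m/, /n/, or /ŋ/) is licensed in coda position; onsets are limited to one consonant).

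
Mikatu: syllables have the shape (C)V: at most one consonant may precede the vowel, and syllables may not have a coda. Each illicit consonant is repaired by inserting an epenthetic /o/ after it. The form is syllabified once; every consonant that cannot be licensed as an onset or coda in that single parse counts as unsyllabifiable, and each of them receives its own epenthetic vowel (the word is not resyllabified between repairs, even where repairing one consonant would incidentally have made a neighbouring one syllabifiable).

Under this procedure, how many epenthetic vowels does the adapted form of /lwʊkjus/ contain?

3

The unsyllabifiable consonants are /l/, /k/, /s/; each receives one epenthetic vowel.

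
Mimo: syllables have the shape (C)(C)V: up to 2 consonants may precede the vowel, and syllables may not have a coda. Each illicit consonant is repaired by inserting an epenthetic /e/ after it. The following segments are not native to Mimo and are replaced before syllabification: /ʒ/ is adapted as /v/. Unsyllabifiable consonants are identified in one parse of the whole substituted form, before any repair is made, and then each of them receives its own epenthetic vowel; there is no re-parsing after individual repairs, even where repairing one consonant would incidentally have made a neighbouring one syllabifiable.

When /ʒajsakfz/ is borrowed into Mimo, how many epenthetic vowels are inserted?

After substitution the input is /vajsakfz/.
The unsyllabifiable consonants are /k/, /f/, /z/; each receives one epenthetic vowel.

3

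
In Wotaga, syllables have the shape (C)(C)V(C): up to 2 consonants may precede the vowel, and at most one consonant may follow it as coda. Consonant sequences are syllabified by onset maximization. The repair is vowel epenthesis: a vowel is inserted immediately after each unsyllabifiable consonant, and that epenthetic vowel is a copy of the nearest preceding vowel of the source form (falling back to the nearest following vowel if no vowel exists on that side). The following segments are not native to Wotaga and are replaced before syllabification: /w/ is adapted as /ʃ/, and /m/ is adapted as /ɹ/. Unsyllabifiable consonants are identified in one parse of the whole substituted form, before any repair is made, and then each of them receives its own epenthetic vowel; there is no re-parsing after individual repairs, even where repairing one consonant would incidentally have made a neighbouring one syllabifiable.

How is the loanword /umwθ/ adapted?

Substitution: /m/ → /ɹ/, /w/ → /ʃ/, giving /uɹʃθ/.
Syllabifying with onset maximization leaves /ʃ/, /θ/ stranded (at most one coda consonant is licensed; onsets may contain at most 2 consonants).
Inserting the epenthetic vowel yields /ʃ/ → /ʃu/, /θ/ → /θu/.

uɹʃuθu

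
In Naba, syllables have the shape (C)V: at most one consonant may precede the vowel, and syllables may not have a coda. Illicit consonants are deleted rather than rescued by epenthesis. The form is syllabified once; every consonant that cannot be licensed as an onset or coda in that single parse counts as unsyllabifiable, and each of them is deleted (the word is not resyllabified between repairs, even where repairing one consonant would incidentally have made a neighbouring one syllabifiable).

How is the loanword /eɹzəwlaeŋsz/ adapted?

ezəlae

The consonants /ɹ/, /w/, /ŋ/, /s/, /z/ cannot be parsed into a legal (C)V syllable (no codas are permitted; onsets are limited to one consonant).
Each unlicensed consonant is deleted: /ɹ/, /w/, /ŋ/, /s/, /z/.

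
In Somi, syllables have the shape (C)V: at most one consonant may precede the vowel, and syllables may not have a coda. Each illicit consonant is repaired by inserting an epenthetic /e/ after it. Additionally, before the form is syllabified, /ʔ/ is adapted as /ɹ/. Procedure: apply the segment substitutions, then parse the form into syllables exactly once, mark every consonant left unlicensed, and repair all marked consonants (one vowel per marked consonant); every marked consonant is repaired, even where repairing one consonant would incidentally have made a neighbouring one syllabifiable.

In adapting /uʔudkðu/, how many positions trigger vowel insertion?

After substitution the input is /uɹudkðu/.
The unsyllabifiable consonants are /d/, /k/; each receives one epenthetic vowel.

2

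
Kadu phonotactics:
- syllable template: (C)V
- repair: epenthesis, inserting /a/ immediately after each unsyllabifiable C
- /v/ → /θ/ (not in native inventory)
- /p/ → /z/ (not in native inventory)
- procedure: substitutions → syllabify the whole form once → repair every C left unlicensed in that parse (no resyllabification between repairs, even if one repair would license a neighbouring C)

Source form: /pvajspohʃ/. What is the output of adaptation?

zaθajasazohaʃa

Substitution: /p/ → /z/, /v/ → /θ/, giving /zθajszohʃ/.
Syllabifying with onset maximization leaves /z/, /j/, /s/, /h/, /ʃ/ stranded (no codas are permitted; onsets are limited to one consonant).
Inserting the epenthetic vowel yields /z/ → /za/, /j/ → /ja/, /s/ → /sa/, /h/ → /ha/, /ʃ/ → /ʃa/.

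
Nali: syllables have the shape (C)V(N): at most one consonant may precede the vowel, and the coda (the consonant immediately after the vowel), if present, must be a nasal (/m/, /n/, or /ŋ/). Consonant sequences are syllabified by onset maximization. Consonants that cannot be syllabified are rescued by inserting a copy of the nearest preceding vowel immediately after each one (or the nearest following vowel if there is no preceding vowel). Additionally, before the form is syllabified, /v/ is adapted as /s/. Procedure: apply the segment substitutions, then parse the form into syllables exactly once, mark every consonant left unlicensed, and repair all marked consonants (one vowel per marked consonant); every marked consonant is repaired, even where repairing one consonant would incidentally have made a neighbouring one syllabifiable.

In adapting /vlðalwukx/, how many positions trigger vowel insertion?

After substitution the input is /slðalwukx/.
The unsyllabifiable consonants are /s/, /l/, /l/, /k/, /x/; each receives one epenthetic vowel.

5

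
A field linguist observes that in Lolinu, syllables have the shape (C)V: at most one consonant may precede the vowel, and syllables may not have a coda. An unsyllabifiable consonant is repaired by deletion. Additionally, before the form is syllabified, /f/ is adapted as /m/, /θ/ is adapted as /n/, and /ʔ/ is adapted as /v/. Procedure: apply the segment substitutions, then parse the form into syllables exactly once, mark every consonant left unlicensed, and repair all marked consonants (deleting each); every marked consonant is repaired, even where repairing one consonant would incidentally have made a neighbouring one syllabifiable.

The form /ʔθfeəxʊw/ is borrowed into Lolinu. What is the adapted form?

Substitution: /ʔ/ → /v/, /θ/ → /n/, /f/ → /m/, giving /vnmeəxʊw/.
The consonants /v/, /n/, /w/ cannot be parsed into a legal (C)V syllable (no codas are permitted; onsets are limited to one consonant).
Deleting the stranded consonants removes /v/, /n/, /w/.

meəxʊ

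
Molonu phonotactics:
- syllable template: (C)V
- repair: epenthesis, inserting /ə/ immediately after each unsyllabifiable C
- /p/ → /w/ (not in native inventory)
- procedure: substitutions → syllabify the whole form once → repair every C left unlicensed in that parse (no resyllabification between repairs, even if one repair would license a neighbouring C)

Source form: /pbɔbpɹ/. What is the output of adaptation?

wəbɔbəwəɹə

Substitution: /p/ → /w/, giving /wbɔbwɹ/.
Syllabifying with onset maximization leaves /w/, /b/, /w/, /ɹ/ stranded (no codas are permitted; onsets are limited to one consonant).
Each unlicensed consonant becomes the onset of a new syllable: /w/ → /wə/, /b/ → /bə/, /w/ → /wə/, /ɹ/ → /ɹə/.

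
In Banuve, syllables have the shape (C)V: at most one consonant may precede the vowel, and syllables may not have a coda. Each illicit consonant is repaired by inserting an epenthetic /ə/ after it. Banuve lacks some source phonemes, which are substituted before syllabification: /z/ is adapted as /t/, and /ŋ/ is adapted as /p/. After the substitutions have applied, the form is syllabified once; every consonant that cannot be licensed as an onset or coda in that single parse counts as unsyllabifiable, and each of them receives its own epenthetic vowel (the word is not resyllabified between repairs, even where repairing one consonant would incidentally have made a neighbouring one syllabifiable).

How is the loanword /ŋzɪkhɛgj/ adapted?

pətɪkəhɛgəjə

Substitution: /ŋ/ → /p/, /z/ → /t/, giving /ptɪkhɛgj/.
Syllabifying with onset maximization leaves /p/, /k/, /g/, /j/ stranded (no codas are permitted; onsets are limited to one consonant).
Epenthesis after each stranded consonant: /p/ → /pə/, /k/ → /kə/, /g/ → /gə/, /j/ → /jə/.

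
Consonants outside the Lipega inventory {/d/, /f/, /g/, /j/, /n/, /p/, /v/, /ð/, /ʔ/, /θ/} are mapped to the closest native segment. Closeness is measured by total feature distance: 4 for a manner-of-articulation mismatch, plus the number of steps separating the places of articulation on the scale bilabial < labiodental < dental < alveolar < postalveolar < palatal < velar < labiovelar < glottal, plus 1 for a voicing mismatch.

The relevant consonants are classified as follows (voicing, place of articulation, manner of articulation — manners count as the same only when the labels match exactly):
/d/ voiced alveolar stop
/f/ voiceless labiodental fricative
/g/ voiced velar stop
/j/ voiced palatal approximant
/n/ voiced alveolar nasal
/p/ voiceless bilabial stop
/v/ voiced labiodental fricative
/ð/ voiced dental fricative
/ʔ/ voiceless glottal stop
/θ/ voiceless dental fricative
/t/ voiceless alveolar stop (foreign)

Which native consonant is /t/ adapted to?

/d/ is closest: same manner (stop), place distance 0 (alveolar→alveolar), voicing differs (+1); total 1. Next closest is /p/ at distance 3.

d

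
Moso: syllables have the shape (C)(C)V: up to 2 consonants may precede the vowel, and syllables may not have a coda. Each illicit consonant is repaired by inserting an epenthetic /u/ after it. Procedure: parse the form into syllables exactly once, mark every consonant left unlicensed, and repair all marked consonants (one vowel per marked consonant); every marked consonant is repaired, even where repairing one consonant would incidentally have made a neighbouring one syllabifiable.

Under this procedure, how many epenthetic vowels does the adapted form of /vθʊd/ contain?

The unsyllabifiable consonants are /d/; each receives one epenthetic vowel.

1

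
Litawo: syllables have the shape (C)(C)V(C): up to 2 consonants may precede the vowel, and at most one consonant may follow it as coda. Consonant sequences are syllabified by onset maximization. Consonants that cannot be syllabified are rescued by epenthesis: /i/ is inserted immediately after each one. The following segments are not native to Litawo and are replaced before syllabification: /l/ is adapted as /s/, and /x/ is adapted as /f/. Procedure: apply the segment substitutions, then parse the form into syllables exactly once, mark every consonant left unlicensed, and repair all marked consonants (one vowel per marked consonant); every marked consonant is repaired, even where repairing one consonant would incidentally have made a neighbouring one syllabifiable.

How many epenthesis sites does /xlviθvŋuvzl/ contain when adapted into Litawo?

3

After substitution the input is /fsviθvŋuvzs/.
The unsyllabifiable consonants are /f/, /z/, /s/; each receives one epenthetic vowel.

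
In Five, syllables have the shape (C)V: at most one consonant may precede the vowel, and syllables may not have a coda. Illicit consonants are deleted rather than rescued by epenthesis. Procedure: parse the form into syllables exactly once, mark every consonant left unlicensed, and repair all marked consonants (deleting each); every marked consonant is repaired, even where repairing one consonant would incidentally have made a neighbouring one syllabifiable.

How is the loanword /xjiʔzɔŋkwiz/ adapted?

Syllabifying with onset maximization leaves /x/, /ʔ/, /ŋ/, /k/, /z/ stranded (no codas are permitted; onsets are limited to one consonant).
Each unlicensed consonant is deleted: /x/, /ʔ/, /ŋ/, /k/, /z/.

jizɔwi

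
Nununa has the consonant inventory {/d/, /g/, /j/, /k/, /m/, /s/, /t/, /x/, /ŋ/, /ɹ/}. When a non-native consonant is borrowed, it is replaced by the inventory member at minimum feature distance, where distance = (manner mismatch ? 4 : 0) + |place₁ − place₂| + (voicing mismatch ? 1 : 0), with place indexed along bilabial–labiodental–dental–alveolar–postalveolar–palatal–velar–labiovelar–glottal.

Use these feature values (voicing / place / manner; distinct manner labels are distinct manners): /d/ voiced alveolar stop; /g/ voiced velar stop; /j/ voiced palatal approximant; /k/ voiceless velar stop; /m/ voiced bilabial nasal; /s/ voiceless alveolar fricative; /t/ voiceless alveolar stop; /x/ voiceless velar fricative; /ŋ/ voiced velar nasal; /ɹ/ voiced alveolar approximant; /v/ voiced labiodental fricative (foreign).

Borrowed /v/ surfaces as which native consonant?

s

/s/ is closest: same manner (fricative), place distance 2 (labiodental→alveolar), voicing differs (+1); total 3. Next closest is /m/ at distance 5.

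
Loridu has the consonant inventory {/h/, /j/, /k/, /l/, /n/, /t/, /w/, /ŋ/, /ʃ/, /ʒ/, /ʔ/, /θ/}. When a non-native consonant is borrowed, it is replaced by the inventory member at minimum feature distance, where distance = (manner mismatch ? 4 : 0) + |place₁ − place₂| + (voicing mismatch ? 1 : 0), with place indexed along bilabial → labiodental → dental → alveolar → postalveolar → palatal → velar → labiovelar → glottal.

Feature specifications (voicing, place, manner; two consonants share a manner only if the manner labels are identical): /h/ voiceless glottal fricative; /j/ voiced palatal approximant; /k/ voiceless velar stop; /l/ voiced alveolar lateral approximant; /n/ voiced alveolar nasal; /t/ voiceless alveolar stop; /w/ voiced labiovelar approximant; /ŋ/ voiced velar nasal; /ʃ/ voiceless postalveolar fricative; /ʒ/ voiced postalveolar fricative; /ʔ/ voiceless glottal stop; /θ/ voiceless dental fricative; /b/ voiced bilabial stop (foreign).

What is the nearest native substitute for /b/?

t

/t/ is closest: same manner (stop), place distance 3 (bilabial→alveolar), voicing differs (+1); total 4. Next closest is /k/ at distance 7.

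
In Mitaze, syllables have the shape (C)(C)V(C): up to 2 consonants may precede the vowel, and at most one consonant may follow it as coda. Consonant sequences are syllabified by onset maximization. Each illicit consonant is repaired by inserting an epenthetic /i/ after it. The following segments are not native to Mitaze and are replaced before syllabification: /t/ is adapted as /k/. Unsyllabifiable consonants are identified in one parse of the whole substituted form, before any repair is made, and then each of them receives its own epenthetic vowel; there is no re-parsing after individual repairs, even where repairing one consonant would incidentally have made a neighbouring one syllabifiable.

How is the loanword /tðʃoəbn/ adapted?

Substitution: /t/ → /k/, giving /kðʃoəbn/.
Under (C)(C)V(C), the unsyllabifiable consonants are /k/, /n/ (at most one coda consonant is licensed; onsets may contain at most 2 consonants).
Inserting the epenthetic vowel yields /k/ → /ki/, /n/ → /ni/.

kiðʃoəbni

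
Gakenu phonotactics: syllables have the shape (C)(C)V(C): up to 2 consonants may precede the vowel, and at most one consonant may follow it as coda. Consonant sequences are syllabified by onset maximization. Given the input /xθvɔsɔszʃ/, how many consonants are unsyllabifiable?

3

Under (C)(C)V(C), the unsyllabifiable consonants are /x/, /z/, /ʃ/ (at most one coda consonant is licensed; onsets may contain at most 2 consonants).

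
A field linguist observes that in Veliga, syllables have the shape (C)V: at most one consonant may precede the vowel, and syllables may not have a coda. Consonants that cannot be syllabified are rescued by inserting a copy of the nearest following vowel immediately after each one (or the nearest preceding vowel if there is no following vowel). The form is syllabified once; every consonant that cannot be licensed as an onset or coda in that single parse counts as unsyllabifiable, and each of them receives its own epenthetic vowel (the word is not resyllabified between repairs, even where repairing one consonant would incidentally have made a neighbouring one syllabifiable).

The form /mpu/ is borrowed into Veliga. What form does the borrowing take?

Under (C)V, the unsyllabifiable consonants are /m/ (no codas are permitted; onsets are limited to one consonant).
Each unlicensed consonant becomes the onset of a new syllable: /m/ → /mu/.

mupu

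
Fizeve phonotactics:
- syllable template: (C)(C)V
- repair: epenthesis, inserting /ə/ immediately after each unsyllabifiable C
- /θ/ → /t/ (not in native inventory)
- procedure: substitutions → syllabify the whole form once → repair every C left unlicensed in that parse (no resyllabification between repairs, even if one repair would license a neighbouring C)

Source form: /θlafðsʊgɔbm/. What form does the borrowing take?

Substitution: /θ/ → /t/, giving /tlafðsʊgɔbm/.
The consonants /f/, /b/, /m/ cannot be parsed into a legal (C)(C)V syllable (no codas are permitted; onsets may contain at most 2 consonants).
Epenthesis after each stranded consonant: /f/ → /fə/, /b/ → /bə/, /m/ → /mə/.

tlafəðsʊgɔbəmə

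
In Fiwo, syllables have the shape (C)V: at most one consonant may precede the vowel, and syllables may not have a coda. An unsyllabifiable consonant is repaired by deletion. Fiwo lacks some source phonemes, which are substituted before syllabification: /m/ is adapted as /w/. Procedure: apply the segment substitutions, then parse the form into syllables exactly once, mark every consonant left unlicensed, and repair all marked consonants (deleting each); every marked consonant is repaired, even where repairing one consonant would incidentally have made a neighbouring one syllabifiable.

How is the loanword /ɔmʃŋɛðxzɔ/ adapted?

Substitution: /m/ → /w/, giving /ɔwʃŋɛðxzɔ/.
Under (C)V, the unsyllabifiable consonants are /w/, /ʃ/, /ð/, /x/ (no codas are permitted; onsets are limited to one consonant).
Deletion applies to /w/, /ʃ/, /ð/, /x/.

ɔŋɛzɔ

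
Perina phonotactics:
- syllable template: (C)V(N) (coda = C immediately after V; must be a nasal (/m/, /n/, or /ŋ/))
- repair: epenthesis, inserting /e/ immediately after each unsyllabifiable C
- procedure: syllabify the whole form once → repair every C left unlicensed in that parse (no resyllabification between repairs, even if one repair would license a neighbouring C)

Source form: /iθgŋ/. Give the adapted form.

iθegeŋe

Syllabifying with onset maximization leaves /θ/, /g/, /ŋ/ stranded (only a nasal (/m/, /n/, or /ŋ/) is licensed in coda position; onsets are limited to one consonant).
Inserting the epenthetic vowel yields /θ/ → /θe/, /g/ → /ge/, /ŋ/ → /ŋe/.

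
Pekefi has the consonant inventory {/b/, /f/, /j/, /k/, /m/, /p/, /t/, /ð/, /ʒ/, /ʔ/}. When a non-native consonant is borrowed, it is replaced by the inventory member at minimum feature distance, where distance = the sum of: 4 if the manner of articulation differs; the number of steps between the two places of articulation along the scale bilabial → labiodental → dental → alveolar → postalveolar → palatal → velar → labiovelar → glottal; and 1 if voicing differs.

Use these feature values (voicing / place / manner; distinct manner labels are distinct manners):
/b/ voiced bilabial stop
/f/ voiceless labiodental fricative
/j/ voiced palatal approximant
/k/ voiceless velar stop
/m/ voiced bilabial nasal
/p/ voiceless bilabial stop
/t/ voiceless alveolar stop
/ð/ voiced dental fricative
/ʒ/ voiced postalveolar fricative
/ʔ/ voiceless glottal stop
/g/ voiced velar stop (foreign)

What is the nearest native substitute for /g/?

/k/ is closest: same manner (stop), place distance 0 (velar→velar), voicing differs (+1); total 1. Next closest is /ʔ/ at distance 3.

k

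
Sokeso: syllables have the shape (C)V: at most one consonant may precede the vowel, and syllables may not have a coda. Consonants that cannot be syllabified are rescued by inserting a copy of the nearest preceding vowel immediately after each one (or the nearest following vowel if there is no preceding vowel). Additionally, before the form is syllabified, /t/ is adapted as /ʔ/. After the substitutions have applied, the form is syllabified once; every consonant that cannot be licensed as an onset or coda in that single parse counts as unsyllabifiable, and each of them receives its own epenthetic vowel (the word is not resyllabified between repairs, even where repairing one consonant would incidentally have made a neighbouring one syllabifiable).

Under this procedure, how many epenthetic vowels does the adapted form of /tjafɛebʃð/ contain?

After substitution the input is /ʔjafɛebʃð/.
The unsyllabifiable consonants are /ʔ/, /b/, /ʃ/, /ð/; each receives one epenthetic vowel.

4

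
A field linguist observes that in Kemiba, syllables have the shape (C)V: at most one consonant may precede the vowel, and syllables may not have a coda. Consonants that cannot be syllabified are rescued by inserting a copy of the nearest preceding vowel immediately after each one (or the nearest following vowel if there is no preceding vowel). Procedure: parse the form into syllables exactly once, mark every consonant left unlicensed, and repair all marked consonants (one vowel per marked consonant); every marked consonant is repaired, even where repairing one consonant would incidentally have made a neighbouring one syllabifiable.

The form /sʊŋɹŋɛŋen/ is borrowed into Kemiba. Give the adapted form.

sʊŋʊɹʊŋɛŋene

The consonants /ŋ/, /ɹ/, /n/ cannot be parsed into a legal (C)V syllable (no codas are permitted; onsets are limited to one consonant).
Inserting the epenthetic vowel yields /ŋ/ → /ŋʊ/, /ɹ/ → /ɹʊ/, /n/ → /ne/.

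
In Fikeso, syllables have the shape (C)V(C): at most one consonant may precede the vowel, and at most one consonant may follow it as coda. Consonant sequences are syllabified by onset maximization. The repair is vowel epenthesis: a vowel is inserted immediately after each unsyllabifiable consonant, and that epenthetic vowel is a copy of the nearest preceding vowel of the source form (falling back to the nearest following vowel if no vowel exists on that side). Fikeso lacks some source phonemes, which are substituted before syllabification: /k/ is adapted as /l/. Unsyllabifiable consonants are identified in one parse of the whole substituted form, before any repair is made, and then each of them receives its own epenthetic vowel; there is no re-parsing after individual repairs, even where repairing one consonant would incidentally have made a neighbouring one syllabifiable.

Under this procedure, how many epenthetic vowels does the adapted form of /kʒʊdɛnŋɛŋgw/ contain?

After substitution the input is /lʒʊdɛnŋɛŋgw/.
The unsyllabifiable consonants are /l/, /g/, /w/; each receives one epenthetic vowel.

3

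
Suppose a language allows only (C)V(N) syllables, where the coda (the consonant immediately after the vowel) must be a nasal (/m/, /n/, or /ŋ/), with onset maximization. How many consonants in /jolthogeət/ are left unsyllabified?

The consonants /l/, /t/, /t/ cannot be parsed into a legal (C)V(N) syllable (only a nasal (/m/, /n/, or /ŋ/) is licensed in coda position; onsets are limited to one consonant).

3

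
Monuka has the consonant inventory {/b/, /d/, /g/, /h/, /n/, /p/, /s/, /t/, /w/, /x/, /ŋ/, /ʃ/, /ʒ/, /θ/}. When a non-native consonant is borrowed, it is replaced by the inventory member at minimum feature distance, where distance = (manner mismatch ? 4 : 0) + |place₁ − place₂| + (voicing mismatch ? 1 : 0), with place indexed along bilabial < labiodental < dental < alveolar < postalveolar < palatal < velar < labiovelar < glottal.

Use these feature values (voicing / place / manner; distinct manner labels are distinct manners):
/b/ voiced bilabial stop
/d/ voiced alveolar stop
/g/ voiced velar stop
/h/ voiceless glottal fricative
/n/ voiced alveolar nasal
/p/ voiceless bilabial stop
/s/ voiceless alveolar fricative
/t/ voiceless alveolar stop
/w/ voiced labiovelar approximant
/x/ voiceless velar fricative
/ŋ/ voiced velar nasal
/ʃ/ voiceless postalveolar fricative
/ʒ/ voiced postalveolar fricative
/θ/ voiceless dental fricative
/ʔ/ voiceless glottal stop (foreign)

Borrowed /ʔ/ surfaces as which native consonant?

g

/g/ is closest: same manner (stop), place distance 2 (glottal→velar), voicing differs (+1); total 3. Next closest is /h/ at distance 4.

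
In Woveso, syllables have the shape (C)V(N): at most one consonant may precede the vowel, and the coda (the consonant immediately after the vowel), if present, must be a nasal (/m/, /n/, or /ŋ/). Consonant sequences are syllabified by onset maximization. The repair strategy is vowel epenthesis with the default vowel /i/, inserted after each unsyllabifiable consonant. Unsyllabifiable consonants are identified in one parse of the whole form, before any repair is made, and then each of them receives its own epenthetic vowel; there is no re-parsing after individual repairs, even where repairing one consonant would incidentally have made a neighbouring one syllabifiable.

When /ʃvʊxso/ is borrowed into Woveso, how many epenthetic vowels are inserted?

2

The unsyllabifiable consonants are /ʃ/, /x/; each receives one epenthetic vowel.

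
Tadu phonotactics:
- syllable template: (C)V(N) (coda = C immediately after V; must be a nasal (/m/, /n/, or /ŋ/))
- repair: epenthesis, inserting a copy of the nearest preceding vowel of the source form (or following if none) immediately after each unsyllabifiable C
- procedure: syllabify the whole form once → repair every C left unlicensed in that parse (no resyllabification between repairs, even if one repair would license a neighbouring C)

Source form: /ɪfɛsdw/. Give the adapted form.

ɪfɛsɛdɛwɛ

Under (C)V(N), the unsyllabifiable consonants are /s/, /d/, /w/ (only a nasal (/m/, /n/, or /ŋ/) is licensed in coda position; onsets are limited to one consonant).
Inserting the epenthetic vowel yields /s/ → /sɛ/, /d/ → /dɛ/, /w/ → /wɛ/.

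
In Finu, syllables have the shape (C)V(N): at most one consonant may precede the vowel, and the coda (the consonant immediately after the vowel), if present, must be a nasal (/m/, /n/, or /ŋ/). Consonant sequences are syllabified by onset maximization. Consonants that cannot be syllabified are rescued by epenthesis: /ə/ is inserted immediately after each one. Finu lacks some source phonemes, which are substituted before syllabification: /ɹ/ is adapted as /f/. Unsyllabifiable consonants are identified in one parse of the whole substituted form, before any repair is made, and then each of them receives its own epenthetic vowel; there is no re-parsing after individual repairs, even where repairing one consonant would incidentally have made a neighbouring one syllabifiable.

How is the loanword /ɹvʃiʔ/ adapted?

Substitution: /ɹ/ → /f/, giving /fvʃiʔ/.
Syllabifying with onset maximization leaves /f/, /v/, /ʔ/ stranded (only a nasal (/m/, /n/, or /ŋ/) is licensed in coda position; onsets are limited to one consonant).
Each unlicensed consonant becomes the onset of a new syllable: /f/ → /fə/, /v/ → /və/, /ʔ/ → /ʔə/.

fəvəʃiʔə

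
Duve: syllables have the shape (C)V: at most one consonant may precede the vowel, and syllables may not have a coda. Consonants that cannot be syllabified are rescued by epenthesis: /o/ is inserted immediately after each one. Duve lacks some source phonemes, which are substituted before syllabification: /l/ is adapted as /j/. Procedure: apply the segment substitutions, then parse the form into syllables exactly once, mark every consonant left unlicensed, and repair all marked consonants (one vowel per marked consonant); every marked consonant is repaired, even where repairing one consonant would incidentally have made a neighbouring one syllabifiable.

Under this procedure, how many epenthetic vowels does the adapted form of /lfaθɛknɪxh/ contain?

After substitution the input is /jfaθɛknɪxh/.
The unsyllabifiable consonants are /j/, /k/, /x/, /h/; each receives one epenthetic vowel.

4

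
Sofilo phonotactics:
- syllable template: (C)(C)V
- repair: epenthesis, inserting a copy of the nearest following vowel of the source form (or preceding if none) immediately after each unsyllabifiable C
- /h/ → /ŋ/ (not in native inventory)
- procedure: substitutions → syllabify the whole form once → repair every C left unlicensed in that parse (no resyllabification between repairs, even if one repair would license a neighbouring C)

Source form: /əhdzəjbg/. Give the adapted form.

əŋədzəjəbəgə

Substitution: /h/ → /ŋ/, giving /əŋdzəjbg/.
Syllabifying with onset maximization leaves /ŋ/, /j/, /b/, /g/ stranded (no codas are permitted; onsets may contain at most 2 consonants).
Each unlicensed consonant becomes the onset of a new syllable: /ŋ/ → /ŋə/, /j/ → /jə/, /b/ → /bə/, /g/ → /gə/.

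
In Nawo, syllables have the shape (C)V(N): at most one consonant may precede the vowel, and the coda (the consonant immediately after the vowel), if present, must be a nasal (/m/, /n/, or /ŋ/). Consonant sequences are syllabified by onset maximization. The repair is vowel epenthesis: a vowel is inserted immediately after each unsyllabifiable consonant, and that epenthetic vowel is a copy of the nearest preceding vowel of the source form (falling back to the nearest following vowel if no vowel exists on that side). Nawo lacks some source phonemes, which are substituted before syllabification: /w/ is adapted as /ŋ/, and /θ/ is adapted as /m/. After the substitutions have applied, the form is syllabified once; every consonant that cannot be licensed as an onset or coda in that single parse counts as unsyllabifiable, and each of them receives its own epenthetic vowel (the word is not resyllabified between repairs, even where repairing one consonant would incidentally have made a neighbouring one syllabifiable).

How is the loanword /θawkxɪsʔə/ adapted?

maŋkaxɪsɪʔə

Substitution: /θ/ → /m/, /w/ → /ŋ/, giving /maŋkxɪsʔə/.
The consonants /k/, /s/ cannot be parsed into a legal (C)V(N) syllable (only a nasal (/m/, /n/, or /ŋ/) is licensed in coda position; onsets are limited to one consonant).
Epenthesis after each stranded consonant: /k/ → /ka/, /s/ → /sɪ/.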